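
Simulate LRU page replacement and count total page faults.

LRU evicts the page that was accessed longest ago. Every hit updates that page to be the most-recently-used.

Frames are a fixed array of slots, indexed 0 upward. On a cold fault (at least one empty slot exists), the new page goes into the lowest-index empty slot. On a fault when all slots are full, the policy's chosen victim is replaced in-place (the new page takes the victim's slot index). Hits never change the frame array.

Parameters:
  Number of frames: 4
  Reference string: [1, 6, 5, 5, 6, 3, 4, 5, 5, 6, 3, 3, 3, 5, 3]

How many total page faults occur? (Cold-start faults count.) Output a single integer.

Step 0: ref 1 → FAULT, frames=[1,-,-,-]
Step 1: ref 6 → FAULT, frames=[1,6,-,-]
Step 2: ref 5 → FAULT, frames=[1,6,5,-]
Step 3: ref 5 → HIT, frames=[1,6,5,-]
Step 4: ref 6 → HIT, frames=[1,6,5,-]
Step 5: ref 3 → FAULT, frames=[1,6,5,3]
Step 6: ref 4 → FAULT (evict 1), frames=[4,6,5,3]
Step 7: ref 5 → HIT, frames=[4,6,5,3]
Step 8: ref 5 → HIT, frames=[4,6,5,3]
Step 9: ref 6 → HIT, frames=[4,6,5,3]
Step 10: ref 3 → HIT, frames=[4,6,5,3]
Step 11: ref 3 → HIT, frames=[4,6,5,3]
Step 12: ref 3 → HIT, frames=[4,6,5,3]
Step 13: ref 5 → HIT, frames=[4,6,5,3]
Step 14: ref 3 → HIT, frames=[4,6,5,3]
Total faults: 5

Answer: 5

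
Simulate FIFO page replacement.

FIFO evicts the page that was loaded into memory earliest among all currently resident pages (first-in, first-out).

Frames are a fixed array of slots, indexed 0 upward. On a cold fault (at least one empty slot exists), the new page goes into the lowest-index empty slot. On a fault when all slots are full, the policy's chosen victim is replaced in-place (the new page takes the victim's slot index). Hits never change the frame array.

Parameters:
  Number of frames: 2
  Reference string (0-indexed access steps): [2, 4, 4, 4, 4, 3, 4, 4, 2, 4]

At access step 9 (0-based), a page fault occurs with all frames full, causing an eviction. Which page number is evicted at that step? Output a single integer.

Step 0: ref 2 -> FAULT, frames=[2,-]
Step 1: ref 4 -> FAULT, frames=[2,4]
Step 2: ref 4 -> HIT, frames=[2,4]
Step 3: ref 4 -> HIT, frames=[2,4]
Step 4: ref 4 -> HIT, frames=[2,4]
Step 5: ref 3 -> FAULT, evict 2, frames=[3,4]
Step 6: ref 4 -> HIT, frames=[3,4]
Step 7: ref 4 -> HIT, frames=[3,4]
Step 8: ref 2 -> FAULT, evict 4, frames=[3,2]
Step 9: ref 4 -> FAULT, evict 3, frames=[4,2]
At step 9: evicted page 3

Answer: 3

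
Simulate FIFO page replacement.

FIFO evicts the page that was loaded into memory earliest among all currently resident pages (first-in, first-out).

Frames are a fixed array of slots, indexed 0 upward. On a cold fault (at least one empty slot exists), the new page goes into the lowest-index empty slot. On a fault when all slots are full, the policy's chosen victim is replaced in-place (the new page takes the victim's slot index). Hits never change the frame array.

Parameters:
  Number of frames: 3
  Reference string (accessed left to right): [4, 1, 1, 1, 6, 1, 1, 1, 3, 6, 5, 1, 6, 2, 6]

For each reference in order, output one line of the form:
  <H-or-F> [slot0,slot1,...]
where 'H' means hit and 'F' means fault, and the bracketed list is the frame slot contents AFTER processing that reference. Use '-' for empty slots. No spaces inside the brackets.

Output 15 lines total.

F [4,-,-]
F [4,1,-]
H [4,1,-]
H [4,1,-]
F [4,1,6]
H [4,1,6]
H [4,1,6]
H [4,1,6]
F [3,1,6]
H [3,1,6]
F [3,5,6]
F [3,5,1]
F [6,5,1]
F [6,2,1]
H [6,2,1]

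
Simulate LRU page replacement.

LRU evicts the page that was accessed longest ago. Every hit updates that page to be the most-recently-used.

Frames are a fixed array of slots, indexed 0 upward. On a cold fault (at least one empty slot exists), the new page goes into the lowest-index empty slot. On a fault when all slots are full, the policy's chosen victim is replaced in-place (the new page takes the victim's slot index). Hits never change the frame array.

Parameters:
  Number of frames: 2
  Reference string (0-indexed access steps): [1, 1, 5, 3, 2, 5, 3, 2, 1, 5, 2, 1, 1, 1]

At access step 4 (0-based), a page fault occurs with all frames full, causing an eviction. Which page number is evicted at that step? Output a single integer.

Step 0: ref 1 -> FAULT, frames=[1,-]
Step 1: ref 1 -> HIT, frames=[1,-]
Step 2: ref 5 -> FAULT, frames=[1,5]
Step 3: ref 3 -> FAULT, evict 1, frames=[3,5]
Step 4: ref 2 -> FAULT, evict 5, frames=[3,2]
At step 4: evicted page 5

Answer: 5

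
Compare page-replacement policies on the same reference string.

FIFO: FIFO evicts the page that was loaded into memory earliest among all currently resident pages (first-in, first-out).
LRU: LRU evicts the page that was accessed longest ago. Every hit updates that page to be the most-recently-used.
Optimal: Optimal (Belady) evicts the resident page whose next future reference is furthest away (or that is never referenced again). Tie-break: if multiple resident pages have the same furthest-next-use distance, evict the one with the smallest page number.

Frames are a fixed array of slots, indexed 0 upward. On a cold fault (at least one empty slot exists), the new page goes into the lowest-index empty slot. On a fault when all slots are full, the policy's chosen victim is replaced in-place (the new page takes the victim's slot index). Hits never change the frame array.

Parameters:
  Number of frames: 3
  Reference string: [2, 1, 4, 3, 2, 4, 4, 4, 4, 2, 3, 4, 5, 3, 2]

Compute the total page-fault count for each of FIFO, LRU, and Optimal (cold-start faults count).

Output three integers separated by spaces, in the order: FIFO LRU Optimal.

Answer: 6 7 5

Derivation:
--- FIFO ---
  step 0: ref 2 -> FAULT, frames=[2,-,-] (faults so far: 1)
  step 1: ref 1 -> FAULT, frames=[2,1,-] (faults so far: 2)
  step 2: ref 4 -> FAULT, frames=[2,1,4] (faults so far: 3)
  step 3: ref 3 -> FAULT, evict 2, frames=[3,1,4] (faults so far: 4)
  step 4: ref 2 -> FAULT, evict 1, frames=[3,2,4] (faults so far: 5)
  step 5: ref 4 -> HIT, frames=[3,2,4] (faults so far: 5)
  step 6: ref 4 -> HIT, frames=[3,2,4] (faults so far: 5)
  step 7: ref 4 -> HIT, frames=[3,2,4] (faults so far: 5)
  step 8: ref 4 -> HIT, frames=[3,2,4] (faults so far: 5)
  step 9: ref 2 -> HIT, frames=[3,2,4] (faults so far: 5)
  step 10: ref 3 -> HIT, frames=[3,2,4] (faults so far: 5)
  step 11: ref 4 -> HIT, frames=[3,2,4] (faults so far: 5)
  step 12: ref 5 -> FAULT, evict 4, frames=[3,2,5] (faults so far: 6)
  step 13: ref 3 -> HIT, frames=[3,2,5] (faults so far: 6)
  step 14: ref 2 -> HIT, frames=[3,2,5] (faults so far: 6)
  FIFO total faults: 6
--- LRU ---
  step 0: ref 2 -> FAULT, frames=[2,-,-] (faults so far: 1)
  step 1: ref 1 -> FAULT, frames=[2,1,-] (faults so far: 2)
  step 2: ref 4 -> FAULT, frames=[2,1,4] (faults so far: 3)
  step 3: ref 3 -> FAULT, evict 2, frames=[3,1,4] (faults so far: 4)
  step 4: ref 2 -> FAULT, evict 1, frames=[3,2,4] (faults so far: 5)
  step 5: ref 4 -> HIT, frames=[3,2,4] (faults so far: 5)
  step 6: ref 4 -> HIT, frames=[3,2,4] (faults so far: 5)
  step 7: ref 4 -> HIT, frames=[3,2,4] (faults so far: 5)
  step 8: ref 4 -> HIT, frames=[3,2,4] (faults so far: 5)
  step 9: ref 2 -> HIT, frames=[3,2,4] (faults so far: 5)
  step 10: ref 3 -> HIT, frames=[3,2,4] (faults so far: 5)
  step 11: ref 4 -> HIT, frames=[3,2,4] (faults so far: 5)
  step 12: ref 5 -> FAULT, evict 2, frames=[3,5,4] (faults so far: 6)
  step 13: ref 3 -> HIT, frames=[3,5,4] (faults so far: 6)
  step 14: ref 2 -> FAULT, evict 4, frames=[3,5,2] (faults so far: 7)
  LRU total faults: 7
--- Optimal ---
  step 0: ref 2 -> FAULT, frames=[2,-,-] (faults so far: 1)
  step 1: ref 1 -> FAULT, frames=[2,1,-] (faults so far: 2)
  step 2: ref 4 -> FAULT, frames=[2,1,4] (faults so far: 3)
  step 3: ref 3 -> FAULT, evict 1, frames=[2,3,4] (faults so far: 4)
  step 4: ref 2 -> HIT, frames=[2,3,4] (faults so far: 4)
  step 5: ref 4 -> HIT, frames=[2,3,4] (faults so far: 4)
  step 6: ref 4 -> HIT, frames=[2,3,4] (faults so far: 4)
  step 7: ref 4 -> HIT, frames=[2,3,4] (faults so far: 4)
  step 8: ref 4 -> HIT, frames=[2,3,4] (faults so far: 4)
  step 9: ref 2 -> HIT, frames=[2,3,4] (faults so far: 4)
  step 10: ref 3 -> HIT, frames=[2,3,4] (faults so far: 4)
  step 11: ref 4 -> HIT, frames=[2,3,4] (faults so far: 4)
  step 12: ref 5 -> FAULT, evict 4, frames=[2,3,5] (faults so far: 5)
  step 13: ref 3 -> HIT, frames=[2,3,5] (faults so far: 5)
  step 14: ref 2 -> HIT, frames=[2,3,5] (faults so far: 5)
  Optimal total faults: 5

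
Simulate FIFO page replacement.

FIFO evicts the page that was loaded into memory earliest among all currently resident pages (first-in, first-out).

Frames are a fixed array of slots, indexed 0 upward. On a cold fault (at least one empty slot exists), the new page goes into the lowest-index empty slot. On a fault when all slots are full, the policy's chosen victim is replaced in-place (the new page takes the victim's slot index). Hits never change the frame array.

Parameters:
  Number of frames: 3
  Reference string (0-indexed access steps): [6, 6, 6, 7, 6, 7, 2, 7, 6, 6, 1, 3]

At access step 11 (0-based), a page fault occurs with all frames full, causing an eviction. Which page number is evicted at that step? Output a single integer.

Answer: 7

Derivation:
Step 0: ref 6 -> FAULT, frames=[6,-,-]
Step 1: ref 6 -> HIT, frames=[6,-,-]
Step 2: ref 6 -> HIT, frames=[6,-,-]
Step 3: ref 7 -> FAULT, frames=[6,7,-]
Step 4: ref 6 -> HIT, frames=[6,7,-]
Step 5: ref 7 -> HIT, frames=[6,7,-]
Step 6: ref 2 -> FAULT, frames=[6,7,2]
Step 7: ref 7 -> HIT, frames=[6,7,2]
Step 8: ref 6 -> HIT, frames=[6,7,2]
Step 9: ref 6 -> HIT, frames=[6,7,2]
Step 10: ref 1 -> FAULT, evict 6, frames=[1,7,2]
Step 11: ref 3 -> FAULT, evict 7, frames=[1,3,2]
At step 11: evicted page 7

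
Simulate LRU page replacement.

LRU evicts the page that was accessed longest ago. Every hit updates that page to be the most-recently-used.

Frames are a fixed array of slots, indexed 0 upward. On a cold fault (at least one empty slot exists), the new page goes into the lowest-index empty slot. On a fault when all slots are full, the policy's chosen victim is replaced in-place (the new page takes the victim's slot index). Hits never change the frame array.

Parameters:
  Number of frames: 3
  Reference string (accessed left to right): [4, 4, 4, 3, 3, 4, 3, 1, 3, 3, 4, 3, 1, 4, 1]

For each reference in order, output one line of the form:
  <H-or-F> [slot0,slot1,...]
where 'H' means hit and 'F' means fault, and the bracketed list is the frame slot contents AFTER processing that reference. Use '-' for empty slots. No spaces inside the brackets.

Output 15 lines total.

F [4,-,-]
H [4,-,-]
H [4,-,-]
F [4,3,-]
H [4,3,-]
H [4,3,-]
H [4,3,-]
F [4,3,1]
H [4,3,1]
H [4,3,1]
H [4,3,1]
H [4,3,1]
H [4,3,1]
H [4,3,1]
H [4,3,1]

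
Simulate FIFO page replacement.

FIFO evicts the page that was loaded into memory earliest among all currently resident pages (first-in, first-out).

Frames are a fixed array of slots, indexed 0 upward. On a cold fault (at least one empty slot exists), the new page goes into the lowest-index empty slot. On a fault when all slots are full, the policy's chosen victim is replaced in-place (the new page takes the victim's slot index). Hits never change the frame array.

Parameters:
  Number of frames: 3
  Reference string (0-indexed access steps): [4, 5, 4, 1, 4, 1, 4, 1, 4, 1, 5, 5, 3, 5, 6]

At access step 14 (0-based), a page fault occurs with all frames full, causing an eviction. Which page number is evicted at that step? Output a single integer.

Answer: 5

Derivation:
Step 0: ref 4 -> FAULT, frames=[4,-,-]
Step 1: ref 5 -> FAULT, frames=[4,5,-]
Step 2: ref 4 -> HIT, frames=[4,5,-]
Step 3: ref 1 -> FAULT, frames=[4,5,1]
Step 4: ref 4 -> HIT, frames=[4,5,1]
Step 5: ref 1 -> HIT, frames=[4,5,1]
Step 6: ref 4 -> HIT, frames=[4,5,1]
Step 7: ref 1 -> HIT, frames=[4,5,1]
Step 8: ref 4 -> HIT, frames=[4,5,1]
Step 9: ref 1 -> HIT, frames=[4,5,1]
Step 10: ref 5 -> HIT, frames=[4,5,1]
Step 11: ref 5 -> HIT, frames=[4,5,1]
Step 12: ref 3 -> FAULT, evict 4, frames=[3,5,1]
Step 13: ref 5 -> HIT, frames=[3,5,1]
Step 14: ref 6 -> FAULT, evict 5, frames=[3,6,1]
At step 14: evicted page 5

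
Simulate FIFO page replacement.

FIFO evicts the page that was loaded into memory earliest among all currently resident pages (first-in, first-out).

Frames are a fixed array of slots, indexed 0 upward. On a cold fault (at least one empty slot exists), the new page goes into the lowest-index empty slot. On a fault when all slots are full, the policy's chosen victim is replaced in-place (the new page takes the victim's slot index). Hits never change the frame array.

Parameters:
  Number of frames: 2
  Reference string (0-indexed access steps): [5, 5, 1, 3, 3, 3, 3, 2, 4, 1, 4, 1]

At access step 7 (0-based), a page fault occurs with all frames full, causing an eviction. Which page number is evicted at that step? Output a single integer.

Answer: 1

Derivation:
Step 0: ref 5 -> FAULT, frames=[5,-]
Step 1: ref 5 -> HIT, frames=[5,-]
Step 2: ref 1 -> FAULT, frames=[5,1]
Step 3: ref 3 -> FAULT, evict 5, frames=[3,1]
Step 4: ref 3 -> HIT, frames=[3,1]
Step 5: ref 3 -> HIT, frames=[3,1]
Step 6: ref 3 -> HIT, frames=[3,1]
Step 7: ref 2 -> FAULT, evict 1, frames=[3,2]
At step 7: evicted page 1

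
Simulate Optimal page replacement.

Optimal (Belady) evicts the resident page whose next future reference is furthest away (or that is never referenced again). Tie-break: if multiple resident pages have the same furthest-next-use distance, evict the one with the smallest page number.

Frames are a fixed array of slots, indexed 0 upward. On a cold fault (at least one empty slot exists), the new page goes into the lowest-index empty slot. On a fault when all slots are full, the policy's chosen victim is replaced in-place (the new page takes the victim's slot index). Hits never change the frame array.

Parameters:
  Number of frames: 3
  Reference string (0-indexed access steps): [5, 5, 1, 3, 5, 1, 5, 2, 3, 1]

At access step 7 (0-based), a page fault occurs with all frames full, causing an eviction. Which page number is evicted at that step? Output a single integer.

Step 0: ref 5 -> FAULT, frames=[5,-,-]
Step 1: ref 5 -> HIT, frames=[5,-,-]
Step 2: ref 1 -> FAULT, frames=[5,1,-]
Step 3: ref 3 -> FAULT, frames=[5,1,3]
Step 4: ref 5 -> HIT, frames=[5,1,3]
Step 5: ref 1 -> HIT, frames=[5,1,3]
Step 6: ref 5 -> HIT, frames=[5,1,3]
Step 7: ref 2 -> FAULT, evict 5, frames=[2,1,3]
At step 7: evicted page 5

Answer: 5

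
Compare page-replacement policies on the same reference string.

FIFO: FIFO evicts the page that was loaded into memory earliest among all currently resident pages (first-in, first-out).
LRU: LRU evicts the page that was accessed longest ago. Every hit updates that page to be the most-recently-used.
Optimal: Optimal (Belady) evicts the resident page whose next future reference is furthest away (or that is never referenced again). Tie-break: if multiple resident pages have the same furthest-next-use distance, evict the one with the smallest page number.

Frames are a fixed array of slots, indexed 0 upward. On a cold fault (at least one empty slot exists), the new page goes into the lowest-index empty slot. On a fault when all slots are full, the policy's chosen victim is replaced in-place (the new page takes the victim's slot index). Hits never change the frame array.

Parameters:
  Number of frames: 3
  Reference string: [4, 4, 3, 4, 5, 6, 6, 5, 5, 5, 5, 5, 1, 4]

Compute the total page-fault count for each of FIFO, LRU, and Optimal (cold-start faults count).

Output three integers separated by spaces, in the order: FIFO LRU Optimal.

Answer: 6 6 5

Derivation:
--- FIFO ---
  step 0: ref 4 -> FAULT, frames=[4,-,-] (faults so far: 1)
  step 1: ref 4 -> HIT, frames=[4,-,-] (faults so far: 1)
  step 2: ref 3 -> FAULT, frames=[4,3,-] (faults so far: 2)
  step 3: ref 4 -> HIT, frames=[4,3,-] (faults so far: 2)
  step 4: ref 5 -> FAULT, frames=[4,3,5] (faults so far: 3)
  step 5: ref 6 -> FAULT, evict 4, frames=[6,3,5] (faults so far: 4)
  step 6: ref 6 -> HIT, frames=[6,3,5] (faults so far: 4)
  step 7: ref 5 -> HIT, frames=[6,3,5] (faults so far: 4)
  step 8: ref 5 -> HIT, frames=[6,3,5] (faults so far: 4)
  step 9: ref 5 -> HIT, frames=[6,3,5] (faults so far: 4)
  step 10: ref 5 -> HIT, frames=[6,3,5] (faults so far: 4)
  step 11: ref 5 -> HIT, frames=[6,3,5] (faults so far: 4)
  step 12: ref 1 -> FAULT, evict 3, frames=[6,1,5] (faults so far: 5)
  step 13: ref 4 -> FAULT, evict 5, frames=[6,1,4] (faults so far: 6)
  FIFO total faults: 6
--- LRU ---
  step 0: ref 4 -> FAULT, frames=[4,-,-] (faults so far: 1)
  step 1: ref 4 -> HIT, frames=[4,-,-] (faults so far: 1)
  step 2: ref 3 -> FAULT, frames=[4,3,-] (faults so far: 2)
  step 3: ref 4 -> HIT, frames=[4,3,-] (faults so far: 2)
  step 4: ref 5 -> FAULT, frames=[4,3,5] (faults so far: 3)
  step 5: ref 6 -> FAULT, evict 3, frames=[4,6,5] (faults so far: 4)
  step 6: ref 6 -> HIT, frames=[4,6,5] (faults so far: 4)
  step 7: ref 5 -> HIT, frames=[4,6,5] (faults so far: 4)
  step 8: ref 5 -> HIT, frames=[4,6,5] (faults so far: 4)
  step 9: ref 5 -> HIT, frames=[4,6,5] (faults so far: 4)
  step 10: ref 5 -> HIT, frames=[4,6,5] (faults so far: 4)
  step 11: ref 5 -> HIT, frames=[4,6,5] (faults so far: 4)
  step 12: ref 1 -> FAULT, evict 4, frames=[1,6,5] (faults so far: 5)
  step 13: ref 4 -> FAULT, evict 6, frames=[1,4,5] (faults so far: 6)
  LRU total faults: 6
--- Optimal ---
  step 0: ref 4 -> FAULT, frames=[4,-,-] (faults so far: 1)
  step 1: ref 4 -> HIT, frames=[4,-,-] (faults so far: 1)
  step 2: ref 3 -> FAULT, frames=[4,3,-] (faults so far: 2)
  step 3: ref 4 -> HIT, frames=[4,3,-] (faults so far: 2)
  step 4: ref 5 -> FAULT, frames=[4,3,5] (faults so far: 3)
  step 5: ref 6 -> FAULT, evict 3, frames=[4,6,5] (faults so far: 4)
  step 6: ref 6 -> HIT, frames=[4,6,5] (faults so far: 4)
  step 7: ref 5 -> HIT, frames=[4,6,5] (faults so far: 4)
  step 8: ref 5 -> HIT, frames=[4,6,5] (faults so far: 4)
  step 9: ref 5 -> HIT, frames=[4,6,5] (faults so far: 4)
  step 10: ref 5 -> HIT, frames=[4,6,5] (faults so far: 4)
  step 11: ref 5 -> HIT, frames=[4,6,5] (faults so far: 4)
  step 12: ref 1 -> FAULT, evict 5, frames=[4,6,1] (faults so far: 5)
  step 13: ref 4 -> HIT, frames=[4,6,1] (faults so far: 5)
  Optimal total faults: 5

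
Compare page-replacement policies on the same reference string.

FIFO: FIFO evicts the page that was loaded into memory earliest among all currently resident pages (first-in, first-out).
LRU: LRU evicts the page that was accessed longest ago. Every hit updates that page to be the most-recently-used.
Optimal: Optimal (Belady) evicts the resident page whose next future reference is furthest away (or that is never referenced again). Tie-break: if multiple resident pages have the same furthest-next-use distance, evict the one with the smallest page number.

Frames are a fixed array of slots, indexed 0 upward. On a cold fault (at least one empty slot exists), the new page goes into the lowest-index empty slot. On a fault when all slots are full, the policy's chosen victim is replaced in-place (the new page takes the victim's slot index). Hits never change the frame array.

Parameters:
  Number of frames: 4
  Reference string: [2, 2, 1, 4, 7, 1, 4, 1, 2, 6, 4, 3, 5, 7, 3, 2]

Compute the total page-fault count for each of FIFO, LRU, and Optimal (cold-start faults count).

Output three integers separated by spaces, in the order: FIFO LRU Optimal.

--- FIFO ---
  step 0: ref 2 -> FAULT, frames=[2,-,-,-] (faults so far: 1)
  step 1: ref 2 -> HIT, frames=[2,-,-,-] (faults so far: 1)
  step 2: ref 1 -> FAULT, frames=[2,1,-,-] (faults so far: 2)
  step 3: ref 4 -> FAULT, frames=[2,1,4,-] (faults so far: 3)
  step 4: ref 7 -> FAULT, frames=[2,1,4,7] (faults so far: 4)
  step 5: ref 1 -> HIT, frames=[2,1,4,7] (faults so far: 4)
  step 6: ref 4 -> HIT, frames=[2,1,4,7] (faults so far: 4)
  step 7: ref 1 -> HIT, frames=[2,1,4,7] (faults so far: 4)
  step 8: ref 2 -> HIT, frames=[2,1,4,7] (faults so far: 4)
  step 9: ref 6 -> FAULT, evict 2, frames=[6,1,4,7] (faults so far: 5)
  step 10: ref 4 -> HIT, frames=[6,1,4,7] (faults so far: 5)
  step 11: ref 3 -> FAULT, evict 1, frames=[6,3,4,7] (faults so far: 6)
  step 12: ref 5 -> FAULT, evict 4, frames=[6,3,5,7] (faults so far: 7)
  step 13: ref 7 -> HIT, frames=[6,3,5,7] (faults so far: 7)
  step 14: ref 3 -> HIT, frames=[6,3,5,7] (faults so far: 7)
  step 15: ref 2 -> FAULT, evict 7, frames=[6,3,5,2] (faults so far: 8)
  FIFO total faults: 8
--- LRU ---
  step 0: ref 2 -> FAULT, frames=[2,-,-,-] (faults so far: 1)
  step 1: ref 2 -> HIT, frames=[2,-,-,-] (faults so far: 1)
  step 2: ref 1 -> FAULT, frames=[2,1,-,-] (faults so far: 2)
  step 3: ref 4 -> FAULT, frames=[2,1,4,-] (faults so far: 3)
  step 4: ref 7 -> FAULT, frames=[2,1,4,7] (faults so far: 4)
  step 5: ref 1 -> HIT, frames=[2,1,4,7] (faults so far: 4)
  step 6: ref 4 -> HIT, frames=[2,1,4,7] (faults so far: 4)
  step 7: ref 1 -> HIT, frames=[2,1,4,7] (faults so far: 4)
  step 8: ref 2 -> HIT, frames=[2,1,4,7] (faults so far: 4)
  step 9: ref 6 -> FAULT, evict 7, frames=[2,1,4,6] (faults so far: 5)
  step 10: ref 4 -> HIT, frames=[2,1,4,6] (faults so far: 5)
  step 11: ref 3 -> FAULT, evict 1, frames=[2,3,4,6] (faults so far: 6)
  step 12: ref 5 -> FAULT, evict 2, frames=[5,3,4,6] (faults so far: 7)
  step 13: ref 7 -> FAULT, evict 6, frames=[5,3,4,7] (faults so far: 8)
  step 14: ref 3 -> HIT, frames=[5,3,4,7] (faults so far: 8)
  step 15: ref 2 -> FAULT, evict 4, frames=[5,3,2,7] (faults so far: 9)
  LRU total faults: 9
--- Optimal ---
  step 0: ref 2 -> FAULT, frames=[2,-,-,-] (faults so far: 1)
  step 1: ref 2 -> HIT, frames=[2,-,-,-] (faults so far: 1)
  step 2: ref 1 -> FAULT, frames=[2,1,-,-] (faults so far: 2)
  step 3: ref 4 -> FAULT, frames=[2,1,4,-] (faults so far: 3)
  step 4: ref 7 -> FAULT, frames=[2,1,4,7] (faults so far: 4)
  step 5: ref 1 -> HIT, frames=[2,1,4,7] (faults so far: 4)
  step 6: ref 4 -> HIT, frames=[2,1,4,7] (faults so far: 4)
  step 7: ref 1 -> HIT, frames=[2,1,4,7] (faults so far: 4)
  step 8: ref 2 -> HIT, frames=[2,1,4,7] (faults so far: 4)
  step 9: ref 6 -> FAULT, evict 1, frames=[2,6,4,7] (faults so far: 5)
  step 10: ref 4 -> HIT, frames=[2,6,4,7] (faults so far: 5)
  step 11: ref 3 -> FAULT, evict 4, frames=[2,6,3,7] (faults so far: 6)
  step 12: ref 5 -> FAULT, evict 6, frames=[2,5,3,7] (faults so far: 7)
  step 13: ref 7 -> HIT, frames=[2,5,3,7] (faults so far: 7)
  step 14: ref 3 -> HIT, frames=[2,5,3,7] (faults so far: 7)
  step 15: ref 2 -> HIT, frames=[2,5,3,7] (faults so far: 7)
  Optimal total faults: 7

Answer: 8 9 7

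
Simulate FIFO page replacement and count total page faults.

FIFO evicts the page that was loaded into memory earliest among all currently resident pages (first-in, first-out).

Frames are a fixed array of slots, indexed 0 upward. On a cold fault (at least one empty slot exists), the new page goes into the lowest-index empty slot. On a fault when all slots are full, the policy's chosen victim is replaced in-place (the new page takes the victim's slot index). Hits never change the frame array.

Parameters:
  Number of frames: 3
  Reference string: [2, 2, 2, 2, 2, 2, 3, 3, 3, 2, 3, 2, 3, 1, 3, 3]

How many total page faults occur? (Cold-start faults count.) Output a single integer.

Answer: 3

Derivation:
Step 0: ref 2 → FAULT, frames=[2,-,-]
Step 1: ref 2 → HIT, frames=[2,-,-]
Step 2: ref 2 → HIT, frames=[2,-,-]
Step 3: ref 2 → HIT, frames=[2,-,-]
Step 4: ref 2 → HIT, frames=[2,-,-]
Step 5: ref 2 → HIT, frames=[2,-,-]
Step 6: ref 3 → FAULT, frames=[2,3,-]
Step 7: ref 3 → HIT, frames=[2,3,-]
Step 8: ref 3 → HIT, frames=[2,3,-]
Step 9: ref 2 → HIT, frames=[2,3,-]
Step 10: ref 3 → HIT, frames=[2,3,-]
Step 11: ref 2 → HIT, frames=[2,3,-]
Step 12: ref 3 → HIT, frames=[2,3,-]
Step 13: ref 1 → FAULT, frames=[2,3,1]
Step 14: ref 3 → HIT, frames=[2,3,1]
Step 15: ref 3 → HIT, frames=[2,3,1]
Total faults: 3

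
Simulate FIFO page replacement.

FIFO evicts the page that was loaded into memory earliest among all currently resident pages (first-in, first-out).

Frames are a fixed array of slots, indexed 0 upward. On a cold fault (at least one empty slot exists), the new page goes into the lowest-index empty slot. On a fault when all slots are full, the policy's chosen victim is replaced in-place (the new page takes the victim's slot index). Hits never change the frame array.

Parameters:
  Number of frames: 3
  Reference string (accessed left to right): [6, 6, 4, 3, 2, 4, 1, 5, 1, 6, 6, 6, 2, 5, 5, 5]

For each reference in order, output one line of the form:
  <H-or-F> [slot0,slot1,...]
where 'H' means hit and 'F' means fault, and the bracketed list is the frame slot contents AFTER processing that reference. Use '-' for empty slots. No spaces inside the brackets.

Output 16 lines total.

F [6,-,-]
H [6,-,-]
F [6,4,-]
F [6,4,3]
F [2,4,3]
H [2,4,3]
F [2,1,3]
F [2,1,5]
H [2,1,5]
F [6,1,5]
H [6,1,5]
H [6,1,5]
F [6,2,5]
H [6,2,5]
H [6,2,5]
H [6,2,5]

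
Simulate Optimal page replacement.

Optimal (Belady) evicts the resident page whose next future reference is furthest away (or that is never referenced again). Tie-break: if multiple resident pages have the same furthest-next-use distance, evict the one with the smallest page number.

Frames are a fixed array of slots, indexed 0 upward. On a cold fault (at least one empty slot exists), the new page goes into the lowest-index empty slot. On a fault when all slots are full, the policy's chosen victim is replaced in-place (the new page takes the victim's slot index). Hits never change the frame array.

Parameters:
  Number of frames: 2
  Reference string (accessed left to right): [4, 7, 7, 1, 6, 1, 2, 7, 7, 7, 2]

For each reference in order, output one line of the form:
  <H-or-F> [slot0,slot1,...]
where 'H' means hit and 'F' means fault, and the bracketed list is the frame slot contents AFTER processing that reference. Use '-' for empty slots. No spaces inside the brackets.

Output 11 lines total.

F [4,-]
F [4,7]
H [4,7]
F [1,7]
F [1,6]
H [1,6]
F [2,6]
F [2,7]
H [2,7]
H [2,7]
H [2,7]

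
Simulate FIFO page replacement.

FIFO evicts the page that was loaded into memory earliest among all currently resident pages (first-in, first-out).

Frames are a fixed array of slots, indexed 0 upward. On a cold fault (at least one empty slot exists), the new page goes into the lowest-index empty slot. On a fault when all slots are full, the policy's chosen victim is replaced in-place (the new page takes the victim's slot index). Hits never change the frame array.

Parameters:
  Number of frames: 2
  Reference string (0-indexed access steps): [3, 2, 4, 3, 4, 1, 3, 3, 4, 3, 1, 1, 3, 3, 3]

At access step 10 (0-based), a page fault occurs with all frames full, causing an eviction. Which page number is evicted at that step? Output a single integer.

Answer: 4

Derivation:
Step 0: ref 3 -> FAULT, frames=[3,-]
Step 1: ref 2 -> FAULT, frames=[3,2]
Step 2: ref 4 -> FAULT, evict 3, frames=[4,2]
Step 3: ref 3 -> FAULT, evict 2, frames=[4,3]
Step 4: ref 4 -> HIT, frames=[4,3]
Step 5: ref 1 -> FAULT, evict 4, frames=[1,3]
Step 6: ref 3 -> HIT, frames=[1,3]
Step 7: ref 3 -> HIT, frames=[1,3]
Step 8: ref 4 -> FAULT, evict 3, frames=[1,4]
Step 9: ref 3 -> FAULT, evict 1, frames=[3,4]
Step 10: ref 1 -> FAULT, evict 4, frames=[3,1]
At step 10: evicted page 4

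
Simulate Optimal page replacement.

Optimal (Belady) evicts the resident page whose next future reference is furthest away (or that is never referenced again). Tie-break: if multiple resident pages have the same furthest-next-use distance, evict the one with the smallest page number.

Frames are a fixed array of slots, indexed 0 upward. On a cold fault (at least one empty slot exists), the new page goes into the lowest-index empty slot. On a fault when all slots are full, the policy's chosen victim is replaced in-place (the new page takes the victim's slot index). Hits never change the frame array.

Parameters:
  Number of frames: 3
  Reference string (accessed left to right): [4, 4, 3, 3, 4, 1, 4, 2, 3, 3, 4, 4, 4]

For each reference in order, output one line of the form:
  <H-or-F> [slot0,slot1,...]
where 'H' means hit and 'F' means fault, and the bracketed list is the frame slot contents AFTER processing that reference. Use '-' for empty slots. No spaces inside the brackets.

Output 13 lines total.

F [4,-,-]
H [4,-,-]
F [4,3,-]
H [4,3,-]
H [4,3,-]
F [4,3,1]
H [4,3,1]
F [4,3,2]
H [4,3,2]
H [4,3,2]
H [4,3,2]
H [4,3,2]
H [4,3,2]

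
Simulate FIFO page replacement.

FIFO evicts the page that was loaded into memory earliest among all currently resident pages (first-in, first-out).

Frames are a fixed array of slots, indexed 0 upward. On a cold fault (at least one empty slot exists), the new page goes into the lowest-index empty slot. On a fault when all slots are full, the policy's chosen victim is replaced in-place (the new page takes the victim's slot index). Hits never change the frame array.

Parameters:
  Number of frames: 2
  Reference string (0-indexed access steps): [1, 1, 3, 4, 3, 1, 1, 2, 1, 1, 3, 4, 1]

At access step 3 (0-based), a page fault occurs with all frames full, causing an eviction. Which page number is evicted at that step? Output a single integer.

Step 0: ref 1 -> FAULT, frames=[1,-]
Step 1: ref 1 -> HIT, frames=[1,-]
Step 2: ref 3 -> FAULT, frames=[1,3]
Step 3: ref 4 -> FAULT, evict 1, frames=[4,3]
At step 3: evicted page 1

Answer: 1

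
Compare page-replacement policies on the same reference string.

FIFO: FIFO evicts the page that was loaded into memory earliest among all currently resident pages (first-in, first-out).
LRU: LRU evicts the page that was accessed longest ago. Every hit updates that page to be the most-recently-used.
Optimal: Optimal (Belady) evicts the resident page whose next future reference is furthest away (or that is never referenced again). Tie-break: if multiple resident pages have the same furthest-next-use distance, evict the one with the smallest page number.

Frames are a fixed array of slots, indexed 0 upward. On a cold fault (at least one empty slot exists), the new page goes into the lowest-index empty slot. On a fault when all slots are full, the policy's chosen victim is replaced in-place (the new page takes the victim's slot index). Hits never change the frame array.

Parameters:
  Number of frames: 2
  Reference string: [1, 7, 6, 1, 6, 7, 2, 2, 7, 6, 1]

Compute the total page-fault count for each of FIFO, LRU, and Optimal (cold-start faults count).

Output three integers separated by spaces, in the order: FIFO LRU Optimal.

--- FIFO ---
  step 0: ref 1 -> FAULT, frames=[1,-] (faults so far: 1)
  step 1: ref 7 -> FAULT, frames=[1,7] (faults so far: 2)
  step 2: ref 6 -> FAULT, evict 1, frames=[6,7] (faults so far: 3)
  step 3: ref 1 -> FAULT, evict 7, frames=[6,1] (faults so far: 4)
  step 4: ref 6 -> HIT, frames=[6,1] (faults so far: 4)
  step 5: ref 7 -> FAULT, evict 6, frames=[7,1] (faults so far: 5)
  step 6: ref 2 -> FAULT, evict 1, frames=[7,2] (faults so far: 6)
  step 7: ref 2 -> HIT, frames=[7,2] (faults so far: 6)
  step 8: ref 7 -> HIT, frames=[7,2] (faults so far: 6)
  step 9: ref 6 -> FAULT, evict 7, frames=[6,2] (faults so far: 7)
  step 10: ref 1 -> FAULT, evict 2, frames=[6,1] (faults so far: 8)
  FIFO total faults: 8
--- LRU ---
  step 0: ref 1 -> FAULT, frames=[1,-] (faults so far: 1)
  step 1: ref 7 -> FAULT, frames=[1,7] (faults so far: 2)
  step 2: ref 6 -> FAULT, evict 1, frames=[6,7] (faults so far: 3)
  step 3: ref 1 -> FAULT, evict 7, frames=[6,1] (faults so far: 4)
  step 4: ref 6 -> HIT, frames=[6,1] (faults so far: 4)
  step 5: ref 7 -> FAULT, evict 1, frames=[6,7] (faults so far: 5)
  step 6: ref 2 -> FAULT, evict 6, frames=[2,7] (faults so far: 6)
  step 7: ref 2 -> HIT, frames=[2,7] (faults so far: 6)
  step 8: ref 7 -> HIT, frames=[2,7] (faults so far: 6)
  step 9: ref 6 -> FAULT, evict 2, frames=[6,7] (faults so far: 7)
  step 10: ref 1 -> FAULT, evict 7, frames=[6,1] (faults so far: 8)
  LRU total faults: 8
--- Optimal ---
  step 0: ref 1 -> FAULT, frames=[1,-] (faults so far: 1)
  step 1: ref 7 -> FAULT, frames=[1,7] (faults so far: 2)
  step 2: ref 6 -> FAULT, evict 7, frames=[1,6] (faults so far: 3)
  step 3: ref 1 -> HIT, frames=[1,6] (faults so far: 3)
  step 4: ref 6 -> HIT, frames=[1,6] (faults so far: 3)
  step 5: ref 7 -> FAULT, evict 1, frames=[7,6] (faults so far: 4)
  step 6: ref 2 -> FAULT, evict 6, frames=[7,2] (faults so far: 5)
  step 7: ref 2 -> HIT, frames=[7,2] (faults so far: 5)
  step 8: ref 7 -> HIT, frames=[7,2] (faults so far: 5)
  step 9: ref 6 -> FAULT, evict 2, frames=[7,6] (faults so far: 6)
  step 10: ref 1 -> FAULT, evict 6, frames=[7,1] (faults so far: 7)
  Optimal total faults: 7

Answer: 8 8 7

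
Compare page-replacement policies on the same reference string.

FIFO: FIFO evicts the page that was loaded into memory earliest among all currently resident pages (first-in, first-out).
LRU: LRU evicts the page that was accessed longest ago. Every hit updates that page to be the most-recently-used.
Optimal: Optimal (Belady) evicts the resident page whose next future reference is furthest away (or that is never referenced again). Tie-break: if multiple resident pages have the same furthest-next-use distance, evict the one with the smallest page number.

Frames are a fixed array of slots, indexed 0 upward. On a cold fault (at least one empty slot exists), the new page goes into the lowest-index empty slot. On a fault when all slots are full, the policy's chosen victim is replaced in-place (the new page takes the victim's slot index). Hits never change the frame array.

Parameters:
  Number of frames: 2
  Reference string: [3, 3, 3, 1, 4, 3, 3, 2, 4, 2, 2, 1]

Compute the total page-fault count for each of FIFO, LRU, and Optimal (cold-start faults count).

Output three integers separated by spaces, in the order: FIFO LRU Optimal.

Answer: 7 7 5

Derivation:
--- FIFO ---
  step 0: ref 3 -> FAULT, frames=[3,-] (faults so far: 1)
  step 1: ref 3 -> HIT, frames=[3,-] (faults so far: 1)
  step 2: ref 3 -> HIT, frames=[3,-] (faults so far: 1)
  step 3: ref 1 -> FAULT, frames=[3,1] (faults so far: 2)
  step 4: ref 4 -> FAULT, evict 3, frames=[4,1] (faults so far: 3)
  step 5: ref 3 -> FAULT, evict 1, frames=[4,3] (faults so far: 4)
  step 6: ref 3 -> HIT, frames=[4,3] (faults so far: 4)
  step 7: ref 2 -> FAULT, evict 4, frames=[2,3] (faults so far: 5)
  step 8: ref 4 -> FAULT, evict 3, frames=[2,4] (faults so far: 6)
  step 9: ref 2 -> HIT, frames=[2,4] (faults so far: 6)
  step 10: ref 2 -> HIT, frames=[2,4] (faults so far: 6)
  step 11: ref 1 -> FAULT, evict 2, frames=[1,4] (faults so far: 7)
  FIFO total faults: 7
--- LRU ---
  step 0: ref 3 -> FAULT, frames=[3,-] (faults so far: 1)
  step 1: ref 3 -> HIT, frames=[3,-] (faults so far: 1)
  step 2: ref 3 -> HIT, frames=[3,-] (faults so far: 1)
  step 3: ref 1 -> FAULT, frames=[3,1] (faults so far: 2)
  step 4: ref 4 -> FAULT, evict 3, frames=[4,1] (faults so far: 3)
  step 5: ref 3 -> FAULT, evict 1, frames=[4,3] (faults so far: 4)
  step 6: ref 3 -> HIT, frames=[4,3] (faults so far: 4)
  step 7: ref 2 -> FAULT, evict 4, frames=[2,3] (faults so far: 5)
  step 8: ref 4 -> FAULT, evict 3, frames=[2,4] (faults so far: 6)
  step 9: ref 2 -> HIT, frames=[2,4] (faults so far: 6)
  step 10: ref 2 -> HIT, frames=[2,4] (faults so far: 6)
  step 11: ref 1 -> FAULT, evict 4, frames=[2,1] (faults so far: 7)
  LRU total faults: 7
--- Optimal ---
  step 0: ref 3 -> FAULT, frames=[3,-] (faults so far: 1)
  step 1: ref 3 -> HIT, frames=[3,-] (faults so far: 1)
  step 2: ref 3 -> HIT, frames=[3,-] (faults so far: 1)
  step 3: ref 1 -> FAULT, frames=[3,1] (faults so far: 2)
  step 4: ref 4 -> FAULT, evict 1, frames=[3,4] (faults so far: 3)
  step 5: ref 3 -> HIT, frames=[3,4] (faults so far: 3)
  step 6: ref 3 -> HIT, frames=[3,4] (faults so far: 3)
  step 7: ref 2 -> FAULT, evict 3, frames=[2,4] (faults so far: 4)
  step 8: ref 4 -> HIT, frames=[2,4] (faults so far: 4)
  step 9: ref 2 -> HIT, frames=[2,4] (faults so far: 4)
  step 10: ref 2 -> HIT, frames=[2,4] (faults so far: 4)
  step 11: ref 1 -> FAULT, evict 2, frames=[1,4] (faults so far: 5)
  Optimal total faults: 5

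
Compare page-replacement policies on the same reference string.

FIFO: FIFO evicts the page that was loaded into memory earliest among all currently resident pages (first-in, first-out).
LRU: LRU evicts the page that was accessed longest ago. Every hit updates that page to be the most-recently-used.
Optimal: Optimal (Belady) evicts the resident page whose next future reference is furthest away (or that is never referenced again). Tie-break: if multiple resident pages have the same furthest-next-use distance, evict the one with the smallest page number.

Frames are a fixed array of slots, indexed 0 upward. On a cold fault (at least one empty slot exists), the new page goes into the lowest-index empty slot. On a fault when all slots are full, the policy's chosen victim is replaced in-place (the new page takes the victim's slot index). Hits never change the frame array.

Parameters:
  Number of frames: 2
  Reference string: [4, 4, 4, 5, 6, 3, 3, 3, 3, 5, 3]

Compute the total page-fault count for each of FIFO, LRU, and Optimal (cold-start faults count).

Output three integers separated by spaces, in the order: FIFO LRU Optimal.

--- FIFO ---
  step 0: ref 4 -> FAULT, frames=[4,-] (faults so far: 1)
  step 1: ref 4 -> HIT, frames=[4,-] (faults so far: 1)
  step 2: ref 4 -> HIT, frames=[4,-] (faults so far: 1)
  step 3: ref 5 -> FAULT, frames=[4,5] (faults so far: 2)
  step 4: ref 6 -> FAULT, evict 4, frames=[6,5] (faults so far: 3)
  step 5: ref 3 -> FAULT, evict 5, frames=[6,3] (faults so far: 4)
  step 6: ref 3 -> HIT, frames=[6,3] (faults so far: 4)
  step 7: ref 3 -> HIT, frames=[6,3] (faults so far: 4)
  step 8: ref 3 -> HIT, frames=[6,3] (faults so far: 4)
  step 9: ref 5 -> FAULT, evict 6, frames=[5,3] (faults so far: 5)
  step 10: ref 3 -> HIT, frames=[5,3] (faults so far: 5)
  FIFO total faults: 5
--- LRU ---
  step 0: ref 4 -> FAULT, frames=[4,-] (faults so far: 1)
  step 1: ref 4 -> HIT, frames=[4,-] (faults so far: 1)
  step 2: ref 4 -> HIT, frames=[4,-] (faults so far: 1)
  step 3: ref 5 -> FAULT, frames=[4,5] (faults so far: 2)
  step 4: ref 6 -> FAULT, evict 4, frames=[6,5] (faults so far: 3)
  step 5: ref 3 -> FAULT, evict 5, frames=[6,3] (faults so far: 4)
  step 6: ref 3 -> HIT, frames=[6,3] (faults so far: 4)
  step 7: ref 3 -> HIT, frames=[6,3] (faults so far: 4)
  step 8: ref 3 -> HIT, frames=[6,3] (faults so far: 4)
  step 9: ref 5 -> FAULT, evict 6, frames=[5,3] (faults so far: 5)
  step 10: ref 3 -> HIT, frames=[5,3] (faults so far: 5)
  LRU total faults: 5
--- Optimal ---
  step 0: ref 4 -> FAULT, frames=[4,-] (faults so far: 1)
  step 1: ref 4 -> HIT, frames=[4,-] (faults so far: 1)
  step 2: ref 4 -> HIT, frames=[4,-] (faults so far: 1)
  step 3: ref 5 -> FAULT, frames=[4,5] (faults so far: 2)
  step 4: ref 6 -> FAULT, evict 4, frames=[6,5] (faults so far: 3)
  step 5: ref 3 -> FAULT, evict 6, frames=[3,5] (faults so far: 4)
  step 6: ref 3 -> HIT, frames=[3,5] (faults so far: 4)
  step 7: ref 3 -> HIT, frames=[3,5] (faults so far: 4)
  step 8: ref 3 -> HIT, frames=[3,5] (faults so far: 4)
  step 9: ref 5 -> HIT, frames=[3,5] (faults so far: 4)
  step 10: ref 3 -> HIT, frames=[3,5] (faults so far: 4)
  Optimal total faults: 4

Answer: 5 5 4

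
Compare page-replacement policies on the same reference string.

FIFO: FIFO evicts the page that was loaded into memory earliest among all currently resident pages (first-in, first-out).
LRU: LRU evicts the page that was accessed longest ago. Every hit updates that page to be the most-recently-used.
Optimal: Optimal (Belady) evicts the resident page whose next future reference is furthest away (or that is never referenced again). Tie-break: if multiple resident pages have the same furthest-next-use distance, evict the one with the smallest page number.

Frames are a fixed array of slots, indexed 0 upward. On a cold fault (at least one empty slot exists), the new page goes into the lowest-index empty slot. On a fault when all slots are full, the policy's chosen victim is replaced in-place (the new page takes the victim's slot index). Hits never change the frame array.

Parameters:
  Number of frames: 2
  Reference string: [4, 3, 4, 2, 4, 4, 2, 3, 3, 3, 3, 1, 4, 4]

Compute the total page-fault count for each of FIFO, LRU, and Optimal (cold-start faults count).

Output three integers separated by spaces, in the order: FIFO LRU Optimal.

--- FIFO ---
  step 0: ref 4 -> FAULT, frames=[4,-] (faults so far: 1)
  step 1: ref 3 -> FAULT, frames=[4,3] (faults so far: 2)
  step 2: ref 4 -> HIT, frames=[4,3] (faults so far: 2)
  step 3: ref 2 -> FAULT, evict 4, frames=[2,3] (faults so far: 3)
  step 4: ref 4 -> FAULT, evict 3, frames=[2,4] (faults so far: 4)
  step 5: ref 4 -> HIT, frames=[2,4] (faults so far: 4)
  step 6: ref 2 -> HIT, frames=[2,4] (faults so far: 4)
  step 7: ref 3 -> FAULT, evict 2, frames=[3,4] (faults so far: 5)
  step 8: ref 3 -> HIT, frames=[3,4] (faults so far: 5)
  step 9: ref 3 -> HIT, frames=[3,4] (faults so far: 5)
  step 10: ref 3 -> HIT, frames=[3,4] (faults so far: 5)
  step 11: ref 1 -> FAULT, evict 4, frames=[3,1] (faults so far: 6)
  step 12: ref 4 -> FAULT, evict 3, frames=[4,1] (faults so far: 7)
  step 13: ref 4 -> HIT, frames=[4,1] (faults so far: 7)
  FIFO total faults: 7
--- LRU ---
  step 0: ref 4 -> FAULT, frames=[4,-] (faults so far: 1)
  step 1: ref 3 -> FAULT, frames=[4,3] (faults so far: 2)
  step 2: ref 4 -> HIT, frames=[4,3] (faults so far: 2)
  step 3: ref 2 -> FAULT, evict 3, frames=[4,2] (faults so far: 3)
  step 4: ref 4 -> HIT, frames=[4,2] (faults so far: 3)
  step 5: ref 4 -> HIT, frames=[4,2] (faults so far: 3)
  step 6: ref 2 -> HIT, frames=[4,2] (faults so far: 3)
  step 7: ref 3 -> FAULT, evict 4, frames=[3,2] (faults so far: 4)
  step 8: ref 3 -> HIT, frames=[3,2] (faults so far: 4)
  step 9: ref 3 -> HIT, frames=[3,2] (faults so far: 4)
  step 10: ref 3 -> HIT, frames=[3,2] (faults so far: 4)
  step 11: ref 1 -> FAULT, evict 2, frames=[3,1] (faults so far: 5)
  step 12: ref 4 -> FAULT, evict 3, frames=[4,1] (faults so far: 6)
  step 13: ref 4 -> HIT, frames=[4,1] (faults so far: 6)
  LRU total faults: 6
--- Optimal ---
  step 0: ref 4 -> FAULT, frames=[4,-] (faults so far: 1)
  step 1: ref 3 -> FAULT, frames=[4,3] (faults so far: 2)
  step 2: ref 4 -> HIT, frames=[4,3] (faults so far: 2)
  step 3: ref 2 -> FAULT, evict 3, frames=[4,2] (faults so far: 3)
  step 4: ref 4 -> HIT, frames=[4,2] (faults so far: 3)
  step 5: ref 4 -> HIT, frames=[4,2] (faults so far: 3)
  step 6: ref 2 -> HIT, frames=[4,2] (faults so far: 3)
  step 7: ref 3 -> FAULT, evict 2, frames=[4,3] (faults so far: 4)
  step 8: ref 3 -> HIT, frames=[4,3] (faults so far: 4)
  step 9: ref 3 -> HIT, frames=[4,3] (faults so far: 4)
  step 10: ref 3 -> HIT, frames=[4,3] (faults so far: 4)
  step 11: ref 1 -> FAULT, evict 3, frames=[4,1] (faults so far: 5)
  step 12: ref 4 -> HIT, frames=[4,1] (faults so far: 5)
  step 13: ref 4 -> HIT, frames=[4,1] (faults so far: 5)
  Optimal total faults: 5

Answer: 7 6 5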